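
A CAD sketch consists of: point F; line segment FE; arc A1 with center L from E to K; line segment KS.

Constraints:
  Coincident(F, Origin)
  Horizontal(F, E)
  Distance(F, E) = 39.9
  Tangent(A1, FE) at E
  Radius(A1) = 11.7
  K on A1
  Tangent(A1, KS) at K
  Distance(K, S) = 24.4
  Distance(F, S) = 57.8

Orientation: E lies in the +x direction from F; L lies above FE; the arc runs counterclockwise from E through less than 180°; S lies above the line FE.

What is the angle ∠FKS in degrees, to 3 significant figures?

88.0°

Checks: |LK| = 11.70 ✓; ∠(LK, KS) = 90.00° ✓; |KS| = 24.40 ✓; |FS| = 57.80 ✓.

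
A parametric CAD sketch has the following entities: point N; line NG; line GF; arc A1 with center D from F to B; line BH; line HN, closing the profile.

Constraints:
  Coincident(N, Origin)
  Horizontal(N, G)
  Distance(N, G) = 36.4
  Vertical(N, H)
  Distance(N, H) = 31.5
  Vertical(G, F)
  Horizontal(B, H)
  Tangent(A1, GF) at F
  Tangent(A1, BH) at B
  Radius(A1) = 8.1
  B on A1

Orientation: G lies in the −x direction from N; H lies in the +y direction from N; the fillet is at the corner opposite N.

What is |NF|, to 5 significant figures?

43.273

N is at the origin; N and G share the same y with |NG| = 36.4 and G on the −x side, so G = (-36.400, 0.0000). N and H share the same x with |NH| = 31.5 and H on the +y side, so H = (0.0000, 31.500). The virtual corner opposite N is at (-36.400, 31.500). Since A1 is tangent to GF there, DF ⟂ GF and A1 meets BH tangentially, so DB is at right angles to BH, with radius 8.1, so the center D sits 8.1 in from both sides at D = (-28.300, 23.400). That places the tangent points at F = (-36.400, 23.400) on GF and B = (-28.300, 31.500) on BH. Then |NF| = |F − N| = 43.273.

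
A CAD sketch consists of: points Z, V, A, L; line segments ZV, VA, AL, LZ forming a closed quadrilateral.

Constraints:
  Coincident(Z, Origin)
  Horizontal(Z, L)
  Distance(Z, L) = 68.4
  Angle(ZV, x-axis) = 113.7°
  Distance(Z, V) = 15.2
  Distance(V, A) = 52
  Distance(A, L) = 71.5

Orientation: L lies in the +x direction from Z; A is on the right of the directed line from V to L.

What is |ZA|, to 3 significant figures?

37.1

Z is at the origin; ZL is horizontal with |ZL| = 68.4 and L in +x, so L = (68.4, 0). ZV runs at 113.7° with |ZV| = 15.2, so V = (-6.11, 13.9). A is determined by |VA| = 52.0 and |AL| = 71.5 together: it lies at the intersection of circle(V, 52.0) and circle(L, 71.5). With |VL| = 75.8, the foot of the radical line on VL is 22.0 from V and the perpendicular offset is √(52.0² − 22.0²) = 47.1. Taking the right-of-VL solution: A = (6.88, -36.4).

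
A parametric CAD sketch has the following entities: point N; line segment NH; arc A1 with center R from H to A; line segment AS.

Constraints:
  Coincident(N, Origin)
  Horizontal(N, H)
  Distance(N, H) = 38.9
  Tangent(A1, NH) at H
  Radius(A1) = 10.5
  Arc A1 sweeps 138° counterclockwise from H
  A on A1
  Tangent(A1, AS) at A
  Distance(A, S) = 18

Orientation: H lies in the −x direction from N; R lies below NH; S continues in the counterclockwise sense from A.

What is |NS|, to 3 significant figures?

44.5

N is at the origin; NH is horizontal with |NH| = 38.9 and H on the −x side, so H = (-38.9, 0.00). A1 meets NH tangentially, so RH is at right angles to NH, so R = H + (0, -10.5) = (-38.9, -10.5). On A1, H sits at bearing 90° from R; a 138° counterclockwise sweep puts A at bearing 228°, so A = R + 10.5·(cos 228°, sin 228°) = (-45.9, -18.3). Since A1 is tangent to AS there, RA ⟂ AS, so AS runs along (−sin 228°, cos 228°); with |AS| = 18.0, S = (-32.5, -30.3). Then |NS| = |S − N| = 44.5.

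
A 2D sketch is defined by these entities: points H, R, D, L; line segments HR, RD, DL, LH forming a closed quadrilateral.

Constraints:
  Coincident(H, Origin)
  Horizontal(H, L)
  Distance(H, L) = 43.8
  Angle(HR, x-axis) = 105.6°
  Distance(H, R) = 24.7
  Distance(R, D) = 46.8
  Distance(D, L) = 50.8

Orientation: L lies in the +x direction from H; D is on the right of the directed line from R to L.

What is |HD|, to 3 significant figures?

22.8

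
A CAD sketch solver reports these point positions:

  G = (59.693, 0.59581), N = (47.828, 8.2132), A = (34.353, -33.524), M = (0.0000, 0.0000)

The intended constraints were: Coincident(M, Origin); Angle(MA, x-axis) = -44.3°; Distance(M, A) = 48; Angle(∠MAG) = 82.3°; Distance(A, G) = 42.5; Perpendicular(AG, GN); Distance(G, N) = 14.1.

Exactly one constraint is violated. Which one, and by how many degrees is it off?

Perpendicular(AG, GN) — off by 3.90°.

M = (0.00, 0.00) ✓; MA at -44.30° ✓; |MA| = 48.00 ✓; ∠MAG = 82.30° ✓; |AG| = 42.50 ✓; ∠(AG, GN) = 93.90° ✗; |GN| = 14.10 ✓.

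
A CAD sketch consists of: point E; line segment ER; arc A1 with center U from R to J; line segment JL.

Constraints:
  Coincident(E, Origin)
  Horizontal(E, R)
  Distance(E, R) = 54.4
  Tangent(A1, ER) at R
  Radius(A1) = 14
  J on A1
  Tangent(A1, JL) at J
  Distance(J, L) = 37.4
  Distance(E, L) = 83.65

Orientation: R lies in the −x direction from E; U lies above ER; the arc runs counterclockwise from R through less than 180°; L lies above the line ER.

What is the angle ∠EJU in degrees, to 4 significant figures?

116.5°

Checks: |UJ| = 14.00 ✓; ∠(UJ, JL) = 90.00° ✓; |JL| = 37.40 ✓; |EL| = 83.65 ✓.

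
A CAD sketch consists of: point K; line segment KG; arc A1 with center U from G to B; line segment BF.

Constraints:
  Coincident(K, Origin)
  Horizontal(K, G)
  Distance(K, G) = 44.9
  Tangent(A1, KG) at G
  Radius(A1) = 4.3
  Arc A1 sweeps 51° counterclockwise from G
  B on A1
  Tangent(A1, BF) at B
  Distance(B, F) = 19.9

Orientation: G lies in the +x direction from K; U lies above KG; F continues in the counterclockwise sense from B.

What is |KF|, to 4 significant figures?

63.11

K is at the origin; K and G share the same y with |KG| = 44.9 and G on the +x side, so G = (44.90, 0.000). The tangent condition forces UG to be normal to KG, so U = G + (0, 4.3) = (44.90, 4.300). On A1, G sits at bearing -90° from U; a 51° counterclockwise sweep puts B at bearing -39°, so B = U + 4.3·(cos -39°, sin -39°) = (48.24, 1.594). The tangent condition forces UB to be normal to BF, so BF runs along (−sin -39°, cos -39°); with |BF| = 19.9, F = (60.77, 17.06). Then |KF| = |F − K| = 63.11.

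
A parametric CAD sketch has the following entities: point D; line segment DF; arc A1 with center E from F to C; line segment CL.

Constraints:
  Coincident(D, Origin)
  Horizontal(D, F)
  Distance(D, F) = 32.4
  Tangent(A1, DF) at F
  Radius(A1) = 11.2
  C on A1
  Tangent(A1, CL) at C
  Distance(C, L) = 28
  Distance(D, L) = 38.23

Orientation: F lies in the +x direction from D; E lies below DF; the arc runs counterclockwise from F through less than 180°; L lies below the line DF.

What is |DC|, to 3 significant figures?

23.1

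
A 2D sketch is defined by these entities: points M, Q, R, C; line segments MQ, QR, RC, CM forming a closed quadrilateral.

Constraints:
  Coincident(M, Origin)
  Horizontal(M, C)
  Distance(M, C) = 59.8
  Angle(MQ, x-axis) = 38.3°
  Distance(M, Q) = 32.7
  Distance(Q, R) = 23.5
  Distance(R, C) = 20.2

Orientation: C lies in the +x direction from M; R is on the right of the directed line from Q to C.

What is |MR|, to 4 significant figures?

39.67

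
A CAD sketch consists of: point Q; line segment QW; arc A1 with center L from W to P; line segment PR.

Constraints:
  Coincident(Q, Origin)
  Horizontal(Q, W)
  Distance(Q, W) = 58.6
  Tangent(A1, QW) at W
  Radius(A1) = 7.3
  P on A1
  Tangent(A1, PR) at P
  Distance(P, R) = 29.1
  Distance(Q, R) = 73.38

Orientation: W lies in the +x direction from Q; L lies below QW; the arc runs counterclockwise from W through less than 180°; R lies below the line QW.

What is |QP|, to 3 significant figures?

52.9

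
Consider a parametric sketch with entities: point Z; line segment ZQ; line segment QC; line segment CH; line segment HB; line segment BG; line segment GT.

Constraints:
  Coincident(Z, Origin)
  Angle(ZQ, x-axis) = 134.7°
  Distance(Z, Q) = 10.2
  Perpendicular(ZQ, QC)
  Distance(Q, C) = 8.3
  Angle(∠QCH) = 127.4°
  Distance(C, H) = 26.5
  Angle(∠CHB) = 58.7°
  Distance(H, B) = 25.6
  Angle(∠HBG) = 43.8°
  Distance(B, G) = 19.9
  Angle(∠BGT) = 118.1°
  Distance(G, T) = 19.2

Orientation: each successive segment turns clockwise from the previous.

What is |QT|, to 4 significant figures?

33.01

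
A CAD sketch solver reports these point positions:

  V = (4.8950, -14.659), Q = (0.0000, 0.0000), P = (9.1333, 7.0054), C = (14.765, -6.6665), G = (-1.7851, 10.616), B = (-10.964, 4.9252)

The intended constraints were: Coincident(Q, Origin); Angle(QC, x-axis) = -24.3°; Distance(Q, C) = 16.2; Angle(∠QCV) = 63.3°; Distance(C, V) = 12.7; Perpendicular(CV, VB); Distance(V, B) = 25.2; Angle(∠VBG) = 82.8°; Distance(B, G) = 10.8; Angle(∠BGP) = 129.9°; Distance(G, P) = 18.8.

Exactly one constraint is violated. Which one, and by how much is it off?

Distance(G, P) = 18.8 — off by 7.30.

Q = (0.00, 0.00) ✓; QC at -24.30° ✓; |QC| = 16.20 ✓; ∠QCV = 63.30° ✓; |CV| = 12.70 ✓; ∠(CV, VB) = 90.00° ✓; |VB| = 25.20 ✓; ∠VBG = 82.80° ✓; |BG| = 10.80 ✓; ∠BGP = 129.9° ✓; |GP| = 11.50 ✗.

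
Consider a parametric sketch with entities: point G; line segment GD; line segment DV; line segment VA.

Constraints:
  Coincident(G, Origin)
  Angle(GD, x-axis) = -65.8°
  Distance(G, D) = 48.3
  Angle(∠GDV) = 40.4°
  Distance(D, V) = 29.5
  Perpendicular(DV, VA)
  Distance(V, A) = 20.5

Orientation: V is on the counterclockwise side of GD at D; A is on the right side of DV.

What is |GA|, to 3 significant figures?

52.3

∠GDV = 40.4°, so DV runs at -65.8° + (180° − 40.4°) = 73.8° from the x-axis; with |DV| = 29.5, V = D + 29.5·(cos 73.8°, sin 73.8°) = (28.0, -15.7). The perpendicularity gives VA at right angles to DV; with |VA| = 20.5 on the right of DV, A = V + 20.5·(0.960, -0.279) = (47.7, -21.4). Then |GA| = |A − G| = 52.3.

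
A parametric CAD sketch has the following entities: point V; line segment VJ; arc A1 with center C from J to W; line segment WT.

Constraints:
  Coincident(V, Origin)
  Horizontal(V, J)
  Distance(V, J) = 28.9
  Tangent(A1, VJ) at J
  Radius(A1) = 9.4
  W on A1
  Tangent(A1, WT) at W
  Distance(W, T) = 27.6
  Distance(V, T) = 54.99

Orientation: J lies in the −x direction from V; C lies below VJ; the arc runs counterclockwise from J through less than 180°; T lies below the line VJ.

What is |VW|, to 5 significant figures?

39.054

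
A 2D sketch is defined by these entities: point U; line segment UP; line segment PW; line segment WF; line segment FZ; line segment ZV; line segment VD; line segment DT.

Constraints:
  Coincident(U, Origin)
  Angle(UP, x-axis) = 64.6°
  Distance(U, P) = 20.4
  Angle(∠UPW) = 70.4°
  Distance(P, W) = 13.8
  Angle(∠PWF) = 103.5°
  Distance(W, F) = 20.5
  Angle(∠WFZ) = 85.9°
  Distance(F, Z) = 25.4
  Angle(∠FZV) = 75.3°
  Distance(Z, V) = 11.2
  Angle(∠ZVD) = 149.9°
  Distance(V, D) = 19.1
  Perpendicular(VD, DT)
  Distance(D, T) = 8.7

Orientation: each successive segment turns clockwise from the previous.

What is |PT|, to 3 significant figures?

12.9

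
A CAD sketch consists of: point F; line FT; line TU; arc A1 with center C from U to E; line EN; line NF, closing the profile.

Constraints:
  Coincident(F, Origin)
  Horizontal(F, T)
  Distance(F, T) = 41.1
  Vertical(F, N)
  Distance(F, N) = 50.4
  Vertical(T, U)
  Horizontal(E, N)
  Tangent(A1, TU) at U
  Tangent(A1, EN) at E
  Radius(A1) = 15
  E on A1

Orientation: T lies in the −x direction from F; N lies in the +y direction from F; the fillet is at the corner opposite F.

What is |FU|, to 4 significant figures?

54.24

F is at the origin; F and T share the same y with |FT| = 41.1 and T on the −x side, so T = (-41.10, 0.000). F and N share the same x with |FN| = 50.4 and N on the +y side, so N = (0.000, 50.40). The virtual corner opposite F is at (-41.10, 50.40). The tangent condition forces CU to be normal to TU and since A1 is tangent to EN there, CE ⟂ EN, with radius 15.0, so the center C sits 15.0 in from both sides at C = (-26.10, 35.40). That places the tangent points at U = (-41.10, 35.40) on TU and E = (-26.10, 50.40) on EN. Then |FU| = |U − F| = 54.24.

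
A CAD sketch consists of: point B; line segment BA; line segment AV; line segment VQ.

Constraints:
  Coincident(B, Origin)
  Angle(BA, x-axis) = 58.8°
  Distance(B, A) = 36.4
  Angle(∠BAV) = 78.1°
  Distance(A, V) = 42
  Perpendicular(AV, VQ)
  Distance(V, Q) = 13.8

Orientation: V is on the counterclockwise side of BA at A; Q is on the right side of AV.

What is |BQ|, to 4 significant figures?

60.27

∠BAV = 78.1°, so AV runs at 58.8° + (180° − 78.1°) = 160.7° from the x-axis; with |AV| = 42.0, V = A + 42.0·(cos 160.7°, sin 160.7°) = (-20.78, 45.02). AV is perpendicular to VQ; with |VQ| = 13.8 on the right of AV, Q = V + 13.8·(0.3305, 0.9438) = (-16.22, 58.04). Then |BQ| = |Q − B| = 60.27.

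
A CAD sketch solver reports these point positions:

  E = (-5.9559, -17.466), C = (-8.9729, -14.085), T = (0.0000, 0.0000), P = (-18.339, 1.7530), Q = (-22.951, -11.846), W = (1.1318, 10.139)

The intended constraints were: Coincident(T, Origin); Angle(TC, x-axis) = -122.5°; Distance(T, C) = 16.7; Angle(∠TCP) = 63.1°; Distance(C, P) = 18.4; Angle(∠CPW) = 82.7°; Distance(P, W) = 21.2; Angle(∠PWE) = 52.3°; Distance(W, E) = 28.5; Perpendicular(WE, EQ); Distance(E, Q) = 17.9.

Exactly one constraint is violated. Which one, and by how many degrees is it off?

Perpendicular(WE, EQ) — off by 3.90°.

T = (0.00, 0.00) ✓; TC at -122.5° ✓; |TC| = 16.70 ✓; ∠TCP = 63.10° ✓; |CP| = 18.40 ✓; ∠CPW = 82.70° ✓; |PW| = 21.20 ✓; ∠PWE = 52.30° ✓; |WE| = 28.50 ✓; ∠(WE, EQ) = 93.90° ✗; |EQ| = 17.90 ✓.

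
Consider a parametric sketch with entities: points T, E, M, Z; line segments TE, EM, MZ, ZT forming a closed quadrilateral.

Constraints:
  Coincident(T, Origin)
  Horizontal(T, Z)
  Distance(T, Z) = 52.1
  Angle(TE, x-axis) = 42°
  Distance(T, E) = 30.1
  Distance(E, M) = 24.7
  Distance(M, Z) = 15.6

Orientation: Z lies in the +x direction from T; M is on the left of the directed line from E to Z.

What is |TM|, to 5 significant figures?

48.644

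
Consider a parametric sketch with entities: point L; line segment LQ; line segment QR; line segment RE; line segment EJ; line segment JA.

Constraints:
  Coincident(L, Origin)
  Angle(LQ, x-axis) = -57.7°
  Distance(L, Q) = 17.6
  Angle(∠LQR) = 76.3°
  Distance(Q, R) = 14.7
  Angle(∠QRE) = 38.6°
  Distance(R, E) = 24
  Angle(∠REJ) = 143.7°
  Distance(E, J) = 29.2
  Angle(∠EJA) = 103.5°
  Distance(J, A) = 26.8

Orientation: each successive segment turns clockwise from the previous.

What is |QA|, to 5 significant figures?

41.661

L is at the origin; LQ runs at -57.7° with length 17.6, so Q = (9.4046, -14.877). ∠LQR = 76.3° gives QR at -161.40° from the x-axis; with |QR| = 14.7, R = (-4.5276, -19.565). ∠QRE = 38.6° gives RE at 57.200° from the x-axis; with |RE| = 24.0, E = (8.4734, 0.60829). ∠REJ = 143.7° gives EJ at 20.900° from the x-axis; with |EJ| = 29.2, J = (35.752, 11.025). ∠EJA = 103.5° gives JA at -55.600° from the x-axis; with |JA| = 26.8, A = (50.893, -11.088). Then |QA| = |A − Q| = 41.661.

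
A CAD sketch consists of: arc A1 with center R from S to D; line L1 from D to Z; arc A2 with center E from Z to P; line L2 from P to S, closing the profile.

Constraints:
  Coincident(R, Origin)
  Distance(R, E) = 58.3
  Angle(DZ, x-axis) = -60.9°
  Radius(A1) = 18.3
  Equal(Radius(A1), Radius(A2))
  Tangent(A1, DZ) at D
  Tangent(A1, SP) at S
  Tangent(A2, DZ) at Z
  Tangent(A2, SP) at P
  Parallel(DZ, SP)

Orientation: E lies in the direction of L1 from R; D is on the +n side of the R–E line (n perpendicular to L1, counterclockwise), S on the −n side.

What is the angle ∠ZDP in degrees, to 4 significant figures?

32.12°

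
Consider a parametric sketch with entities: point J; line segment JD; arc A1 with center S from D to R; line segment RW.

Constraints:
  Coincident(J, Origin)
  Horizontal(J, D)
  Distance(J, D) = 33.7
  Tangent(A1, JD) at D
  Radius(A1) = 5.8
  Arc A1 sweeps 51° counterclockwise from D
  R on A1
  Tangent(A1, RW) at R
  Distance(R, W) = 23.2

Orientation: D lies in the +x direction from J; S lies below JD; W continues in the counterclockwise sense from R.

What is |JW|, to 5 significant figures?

24.903

J is at the origin; JD is horizontal with |JD| = 33.7 and D on the +x side, so D = (33.700, 0.0000). The tangent condition forces SD to be normal to JD, so S = D + (0, -5.8) = (33.700, -5.8000). On A1, D sits at bearing 90° from S; a 51° counterclockwise sweep puts R at bearing 141°, so R = S + 5.8·(cos 141°, sin 141°) = (29.193, -2.1499). Since A1 is tangent to RW there, SR ⟂ RW, so RW runs along (−sin 141°, cos 141°); with |RW| = 23.2, W = (14.592, -20.180). Then |JW| = |W − J| = 24.903.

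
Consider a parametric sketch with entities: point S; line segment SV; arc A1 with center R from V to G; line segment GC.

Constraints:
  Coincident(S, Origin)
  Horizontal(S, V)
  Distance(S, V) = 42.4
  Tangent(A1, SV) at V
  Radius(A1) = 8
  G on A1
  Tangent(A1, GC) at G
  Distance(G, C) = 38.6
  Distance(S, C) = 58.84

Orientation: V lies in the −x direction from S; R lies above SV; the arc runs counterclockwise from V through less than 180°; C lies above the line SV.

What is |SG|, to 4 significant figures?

35.38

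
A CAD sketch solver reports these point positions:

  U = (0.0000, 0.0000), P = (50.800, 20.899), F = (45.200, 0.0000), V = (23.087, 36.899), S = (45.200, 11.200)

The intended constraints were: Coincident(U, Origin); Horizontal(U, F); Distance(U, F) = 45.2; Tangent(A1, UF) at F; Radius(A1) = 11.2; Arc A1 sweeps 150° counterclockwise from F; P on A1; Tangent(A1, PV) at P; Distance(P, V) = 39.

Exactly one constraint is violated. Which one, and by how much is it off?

Distance(P, V) = 39 — off by 7.00.

U = (0.00, 0.00) ✓; U.y = 0.00, F.y = 0.00 ✓; |UF| = 45.20 ✓; ∠(SF, FU) = 90.00° ✓; |SF| = 11.20 ✓; bearing(S→P) − bearing(S→F) = 150.0° ✓; |SP| = 11.20 ✓; ∠(SP, PV) = 90.00° ✓; |PV| = 32.00 ✗.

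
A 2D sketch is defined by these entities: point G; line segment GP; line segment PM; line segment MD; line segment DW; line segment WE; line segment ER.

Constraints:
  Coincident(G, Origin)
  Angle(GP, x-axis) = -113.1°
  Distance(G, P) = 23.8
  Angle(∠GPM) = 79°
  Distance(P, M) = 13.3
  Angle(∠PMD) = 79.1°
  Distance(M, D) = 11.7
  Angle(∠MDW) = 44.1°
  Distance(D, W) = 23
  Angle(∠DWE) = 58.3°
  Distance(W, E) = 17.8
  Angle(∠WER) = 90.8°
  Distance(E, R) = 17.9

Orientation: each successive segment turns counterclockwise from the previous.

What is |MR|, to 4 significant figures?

10.35

G is at the origin; GP runs at -113.1° with length 23.8, so P = (-9.338, -21.89). ∠GPM = 79.0° gives PM at -12.10° from the x-axis; with |PM| = 13.3, M = (3.667, -24.68). ∠PMD = 79.1° gives MD at 88.80° from the x-axis; with |MD| = 11.7, D = (3.912, -12.98). ∠MDW = 44.1° gives DW at -135.3° from the x-axis; with |DW| = 23.0, W = (-12.44, -29.16). ∠DWE = 58.3° gives WE at -13.60° from the x-axis; with |WE| = 17.8, E = (4.864, -33.35). ∠WER = 90.8° gives ER at 75.60° from the x-axis; with |ER| = 17.9, R = (9.316, -16.01). Then |MR| = |R − M| = 10.35.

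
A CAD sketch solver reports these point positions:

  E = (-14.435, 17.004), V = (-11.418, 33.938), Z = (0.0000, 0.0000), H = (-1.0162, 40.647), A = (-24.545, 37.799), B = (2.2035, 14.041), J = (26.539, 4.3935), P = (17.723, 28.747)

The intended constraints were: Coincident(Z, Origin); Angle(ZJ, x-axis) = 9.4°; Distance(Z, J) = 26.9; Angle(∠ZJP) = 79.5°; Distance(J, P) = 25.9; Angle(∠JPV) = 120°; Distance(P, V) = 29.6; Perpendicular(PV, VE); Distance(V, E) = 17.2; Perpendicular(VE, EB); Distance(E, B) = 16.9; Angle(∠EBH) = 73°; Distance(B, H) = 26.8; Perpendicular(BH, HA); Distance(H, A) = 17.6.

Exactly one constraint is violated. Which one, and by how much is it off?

Distance(H, A) = 17.6 — off by 6.10.

Z = (0.00, 0.00) ✓; ZJ at 9.400° ✓; |ZJ| = 26.90 ✓; ∠ZJP = 79.50° ✓; |JP| = 25.90 ✓; ∠JPV = 120.0° ✓; |PV| = 29.60 ✓; ∠(PV, VE) = 90.00° ✓; |VE| = 17.20 ✓; ∠(VE, EB) = 90.00° ✓; |EB| = 16.90 ✓; ∠EBH = 73.00° ✓; |BH| = 26.80 ✓; ∠(BH, HA) = 90.00° ✓; |HA| = 23.70 ✗.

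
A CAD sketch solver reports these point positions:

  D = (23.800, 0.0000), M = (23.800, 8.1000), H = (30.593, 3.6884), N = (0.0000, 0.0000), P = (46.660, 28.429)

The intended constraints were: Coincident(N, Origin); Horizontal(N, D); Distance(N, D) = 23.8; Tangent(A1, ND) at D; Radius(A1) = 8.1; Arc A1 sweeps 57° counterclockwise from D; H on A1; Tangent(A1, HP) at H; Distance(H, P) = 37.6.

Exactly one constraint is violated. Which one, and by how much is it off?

Distance(H, P) = 37.6 — off by 8.10.

N = (0.00, 0.00) ✓; N.y = 0.00, D.y = 0.00 ✓; |ND| = 23.80 ✓; ∠(MD, DN) = 90.00° ✓; |MD| = 8.100 ✓; bearing(M→H) − bearing(M→D) = 57.00° ✓; |MH| = 8.100 ✓; ∠(MH, HP) = 90.00° ✓; |HP| = 29.50 ✗.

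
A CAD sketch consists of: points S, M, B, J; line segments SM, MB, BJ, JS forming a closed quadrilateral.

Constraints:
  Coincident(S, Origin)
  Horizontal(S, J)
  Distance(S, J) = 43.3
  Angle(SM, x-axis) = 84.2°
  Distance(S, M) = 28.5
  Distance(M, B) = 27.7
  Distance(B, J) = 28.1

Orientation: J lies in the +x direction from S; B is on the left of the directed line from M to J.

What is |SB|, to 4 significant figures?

39.30

Checks: |MB| = 27.70 ✓; |BJ| = 28.10 ✓.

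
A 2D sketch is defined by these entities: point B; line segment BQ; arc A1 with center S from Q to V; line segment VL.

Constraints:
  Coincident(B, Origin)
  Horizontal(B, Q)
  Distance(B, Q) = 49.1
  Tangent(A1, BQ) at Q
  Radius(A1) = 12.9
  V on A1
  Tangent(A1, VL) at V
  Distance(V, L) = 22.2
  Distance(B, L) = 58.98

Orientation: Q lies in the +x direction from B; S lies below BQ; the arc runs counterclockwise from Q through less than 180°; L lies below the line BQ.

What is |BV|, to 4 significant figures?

40.95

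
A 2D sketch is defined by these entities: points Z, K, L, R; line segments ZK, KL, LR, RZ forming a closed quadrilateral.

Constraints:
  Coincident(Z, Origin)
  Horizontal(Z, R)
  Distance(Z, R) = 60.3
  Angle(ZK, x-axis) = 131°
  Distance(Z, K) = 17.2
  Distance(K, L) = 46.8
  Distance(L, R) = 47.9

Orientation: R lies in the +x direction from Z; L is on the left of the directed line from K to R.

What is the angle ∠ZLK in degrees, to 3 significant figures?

21.2°

Checks: |KL| = 46.80 ✓; |LR| = 47.90 ✓.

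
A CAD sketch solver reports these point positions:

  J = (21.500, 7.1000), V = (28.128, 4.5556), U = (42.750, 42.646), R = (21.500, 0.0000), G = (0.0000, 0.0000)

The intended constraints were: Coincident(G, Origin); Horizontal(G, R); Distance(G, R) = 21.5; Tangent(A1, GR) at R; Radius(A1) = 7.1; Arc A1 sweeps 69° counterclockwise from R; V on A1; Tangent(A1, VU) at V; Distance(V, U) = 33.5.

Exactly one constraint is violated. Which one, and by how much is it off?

Distance(V, U) = 33.5 — off by 7.30.

G = (0.00, 0.00) ✓; G.y = 0.00, R.y = 0.00 ✓; |GR| = 21.50 ✓; ∠(JR, RG) = 90.00° ✓; |JR| = 7.100 ✓; bearing(J→V) − bearing(J→R) = 69.00° ✓; |JV| = 7.100 ✓; ∠(JV, VU) = 90.00° ✓; |VU| = 40.80 ✗.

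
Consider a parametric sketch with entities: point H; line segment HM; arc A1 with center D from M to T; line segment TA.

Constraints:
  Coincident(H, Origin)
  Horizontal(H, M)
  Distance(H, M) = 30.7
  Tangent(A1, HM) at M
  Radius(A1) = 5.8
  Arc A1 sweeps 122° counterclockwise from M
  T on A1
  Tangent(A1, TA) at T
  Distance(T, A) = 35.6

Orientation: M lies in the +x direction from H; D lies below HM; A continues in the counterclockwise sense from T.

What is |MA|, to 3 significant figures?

41.5

On A1, M sits at bearing 90° from D; a 122° counterclockwise sweep puts T at bearing 212°, so T = D + 5.8·(cos 212°, sin 212°) = (25.8, -8.87). Since A1 is tangent to TA there, DT ⟂ TA, so TA runs along (−sin 212°, cos 212°); with |TA| = 35.6, A = (44.6, -39.1). Then |MA| = |A − M| = 41.5.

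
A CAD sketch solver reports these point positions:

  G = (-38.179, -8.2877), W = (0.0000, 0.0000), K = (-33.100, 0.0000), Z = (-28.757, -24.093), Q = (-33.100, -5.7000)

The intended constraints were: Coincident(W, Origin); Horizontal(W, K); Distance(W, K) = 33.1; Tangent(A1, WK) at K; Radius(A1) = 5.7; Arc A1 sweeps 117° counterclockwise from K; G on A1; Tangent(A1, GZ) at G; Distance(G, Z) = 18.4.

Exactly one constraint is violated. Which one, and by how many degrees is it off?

Tangent(A1, GZ) at G — off by 3.80°.

W = (0.00, 0.00) ✓; W.y = 0.00, K.y = 0.00 ✓; |WK| = 33.10 ✓; ∠(QK, KW) = 90.00° ✓; |QK| = 5.700 ✓; bearing(Q→G) − bearing(Q→K) = 117.0° ✓; |QG| = 5.700 ✓; ∠(QG, GZ) = 86.20° ✗; |GZ| = 18.40 ✓.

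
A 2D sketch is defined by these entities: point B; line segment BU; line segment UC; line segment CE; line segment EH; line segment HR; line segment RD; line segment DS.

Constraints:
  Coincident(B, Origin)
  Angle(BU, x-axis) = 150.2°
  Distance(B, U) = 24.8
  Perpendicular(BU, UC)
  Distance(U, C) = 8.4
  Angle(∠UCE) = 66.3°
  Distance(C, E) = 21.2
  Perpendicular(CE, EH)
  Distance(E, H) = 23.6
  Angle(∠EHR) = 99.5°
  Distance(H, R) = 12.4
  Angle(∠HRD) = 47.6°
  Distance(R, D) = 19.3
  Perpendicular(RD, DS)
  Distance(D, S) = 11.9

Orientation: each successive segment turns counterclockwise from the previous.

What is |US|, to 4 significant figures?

27.33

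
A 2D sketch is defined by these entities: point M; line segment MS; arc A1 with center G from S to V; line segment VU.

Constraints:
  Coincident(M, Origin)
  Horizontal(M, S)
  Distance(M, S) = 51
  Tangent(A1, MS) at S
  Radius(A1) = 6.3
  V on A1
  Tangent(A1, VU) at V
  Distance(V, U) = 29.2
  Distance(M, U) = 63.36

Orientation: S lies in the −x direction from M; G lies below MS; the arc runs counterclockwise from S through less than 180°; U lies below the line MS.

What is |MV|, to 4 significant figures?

57.68

M is at the origin; MS is horizontal with |MS| = 51.0 and S on the −x side, so S = (-51.00, 0.000). Since A1 is tangent to MS there, GS ⟂ MS, so G = S + (0, -6.3) = (-51.00, -6.300). Since GV ⟂ VU (tangency), |GU| = √(6.3² + 29.2²) = 29.87 regardless of where V sits on A1. So U lies on both circle(M, 63.36) and circle(G, 29.87); the below-MS intersection is U = (-52.03, -36.15). V is the foot of the tangent from U: V = (-57.20, -7.415).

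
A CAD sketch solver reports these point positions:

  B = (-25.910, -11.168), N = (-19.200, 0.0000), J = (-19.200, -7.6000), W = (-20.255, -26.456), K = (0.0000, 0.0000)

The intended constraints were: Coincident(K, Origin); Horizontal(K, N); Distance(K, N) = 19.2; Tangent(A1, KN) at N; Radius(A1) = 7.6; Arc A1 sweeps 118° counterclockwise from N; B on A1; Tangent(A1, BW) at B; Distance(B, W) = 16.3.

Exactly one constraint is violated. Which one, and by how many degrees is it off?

Tangent(A1, BW) at B — off by 7.70°.

K = (0.00, 0.00) ✓; K.y = 0.00, N.y = 0.00 ✓; |KN| = 19.20 ✓; ∠(JN, NK) = 90.00° ✓; |JN| = 7.600 ✓; bearing(J→B) − bearing(J→N) = 118.0° ✓; |JB| = 7.600 ✓; ∠(JB, BW) = 97.70° ✗; |BW| = 16.30 ✓.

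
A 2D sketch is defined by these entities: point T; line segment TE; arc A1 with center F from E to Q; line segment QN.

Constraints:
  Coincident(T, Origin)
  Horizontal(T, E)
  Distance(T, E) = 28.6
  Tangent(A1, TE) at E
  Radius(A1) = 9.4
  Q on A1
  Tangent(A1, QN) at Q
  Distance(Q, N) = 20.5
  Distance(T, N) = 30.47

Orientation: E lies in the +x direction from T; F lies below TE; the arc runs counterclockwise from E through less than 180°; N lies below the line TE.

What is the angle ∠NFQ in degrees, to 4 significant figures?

65.37°

Checks: |FQ| = 9.400 ✓; ∠(FQ, QN) = 90.00° ✓; |QN| = 20.50 ✓; |TN| = 30.47 ✓.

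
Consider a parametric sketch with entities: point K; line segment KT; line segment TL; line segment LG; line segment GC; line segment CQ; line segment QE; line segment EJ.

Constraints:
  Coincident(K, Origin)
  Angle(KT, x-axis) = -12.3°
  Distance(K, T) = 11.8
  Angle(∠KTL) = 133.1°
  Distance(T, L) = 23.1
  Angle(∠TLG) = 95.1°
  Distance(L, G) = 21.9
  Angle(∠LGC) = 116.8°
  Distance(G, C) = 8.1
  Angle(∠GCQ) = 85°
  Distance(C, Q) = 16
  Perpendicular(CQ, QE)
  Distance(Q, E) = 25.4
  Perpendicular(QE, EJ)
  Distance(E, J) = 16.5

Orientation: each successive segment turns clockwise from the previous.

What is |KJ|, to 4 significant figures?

49.53

K is at the origin; KT runs at -12.3° with length 11.8, so T = (11.53, -2.514). ∠KTL = 133.1° gives TL at -59.20° from the x-axis; with |TL| = 23.1, L = (23.36, -22.36). ∠TLG = 95.1° gives LG at -144.1° from the x-axis; with |LG| = 21.9, G = (5.617, -35.20). ∠LGC = 116.8° gives GC at 152.7° from the x-axis; with |GC| = 8.1, C = (-1.580, -31.48). ∠GCQ = 85.0° gives CQ at 57.70° from the x-axis; with |CQ| = 16.0, Q = (6.969, -17.96). The perpendicularity gives QE at right angles to CQ, so QE runs at -32.30°; with |QE| = 25.4, E = (28.44, -31.53). The perpendicularity gives EJ at right angles to QE, so EJ runs at -122.3°; with |EJ| = 16.5, J = (19.62, -45.48). Then |KJ| = |J − K| = 49.53.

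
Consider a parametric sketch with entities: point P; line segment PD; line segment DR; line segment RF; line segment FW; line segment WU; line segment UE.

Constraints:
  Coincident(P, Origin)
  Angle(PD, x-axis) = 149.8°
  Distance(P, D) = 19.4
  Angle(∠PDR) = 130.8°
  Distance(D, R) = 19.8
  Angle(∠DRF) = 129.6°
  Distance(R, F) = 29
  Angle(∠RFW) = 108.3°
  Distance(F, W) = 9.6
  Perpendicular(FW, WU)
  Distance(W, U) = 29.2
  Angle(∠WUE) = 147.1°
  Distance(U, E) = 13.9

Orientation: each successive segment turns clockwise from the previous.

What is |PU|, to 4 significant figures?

21.13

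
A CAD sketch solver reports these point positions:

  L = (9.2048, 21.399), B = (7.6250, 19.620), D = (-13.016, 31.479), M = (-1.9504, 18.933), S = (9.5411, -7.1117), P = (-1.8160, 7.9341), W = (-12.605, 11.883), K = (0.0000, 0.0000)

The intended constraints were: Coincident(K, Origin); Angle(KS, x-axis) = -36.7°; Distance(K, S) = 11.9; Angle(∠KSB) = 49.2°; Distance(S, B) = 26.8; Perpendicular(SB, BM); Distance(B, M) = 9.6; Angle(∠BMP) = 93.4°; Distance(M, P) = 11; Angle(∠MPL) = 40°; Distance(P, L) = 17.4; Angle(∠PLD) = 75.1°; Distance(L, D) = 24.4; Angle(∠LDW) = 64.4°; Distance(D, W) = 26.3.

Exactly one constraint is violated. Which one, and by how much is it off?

Distance(D, W) = 26.3 — off by 6.70.

K = (0.00, 0.00) ✓; KS at -36.70° ✓; |KS| = 11.90 ✓; ∠KSB = 49.20° ✓; |SB| = 26.80 ✓; ∠(SB, BM) = 90.00° ✓; |BM| = 9.600 ✓; ∠BMP = 93.40° ✓; |MP| = 11.00 ✓; ∠MPL = 40.00° ✓; |PL| = 17.40 ✓; ∠PLD = 75.10° ✓; |LD| = 24.40 ✓; ∠LDW = 64.40° ✓; |DW| = 19.60 ✗.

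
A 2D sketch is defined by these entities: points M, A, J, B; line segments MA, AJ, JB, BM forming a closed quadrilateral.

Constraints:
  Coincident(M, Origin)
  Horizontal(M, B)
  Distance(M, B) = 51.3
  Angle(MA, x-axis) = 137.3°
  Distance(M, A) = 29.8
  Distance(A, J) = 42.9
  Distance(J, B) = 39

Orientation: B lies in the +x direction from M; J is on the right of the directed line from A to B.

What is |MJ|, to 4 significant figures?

13.69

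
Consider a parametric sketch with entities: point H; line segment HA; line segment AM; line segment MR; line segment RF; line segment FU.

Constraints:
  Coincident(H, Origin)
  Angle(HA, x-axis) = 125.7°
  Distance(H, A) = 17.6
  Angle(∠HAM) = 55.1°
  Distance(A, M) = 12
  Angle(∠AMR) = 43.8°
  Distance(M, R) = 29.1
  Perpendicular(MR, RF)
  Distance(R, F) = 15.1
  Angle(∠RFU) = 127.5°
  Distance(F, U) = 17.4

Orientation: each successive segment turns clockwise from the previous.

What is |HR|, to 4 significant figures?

19.91

H is at the origin; HA runs at 125.7° with length 17.6, so A = (-10.27, 14.29). ∠HAM = 55.1° gives AM at 0.8000° from the x-axis; with |AM| = 12.0, M = (1.729, 14.46). ∠AMR = 43.8° gives MR at -135.4° from the x-axis; with |MR| = 29.1, R = (-18.99, -5.972). Then |HR| = |R − H| = 19.91.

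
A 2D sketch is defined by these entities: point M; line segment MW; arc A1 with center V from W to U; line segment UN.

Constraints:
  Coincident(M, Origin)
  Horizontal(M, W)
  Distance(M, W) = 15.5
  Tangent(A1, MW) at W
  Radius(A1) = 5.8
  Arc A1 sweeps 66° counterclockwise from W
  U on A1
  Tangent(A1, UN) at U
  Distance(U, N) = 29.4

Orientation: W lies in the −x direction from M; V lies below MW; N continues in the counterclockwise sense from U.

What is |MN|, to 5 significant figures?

44.621

M is at the origin; M and W share the same y with |MW| = 15.5 and W on the −x side, so W = (-15.500, 0.0000). Since A1 is tangent to MW there, VW ⟂ MW, so V = W + (0, -5.8) = (-15.500, -5.8000). On A1, W sits at bearing 90° from V; a 66° counterclockwise sweep puts U at bearing 156°, so U = V + 5.8·(cos 156°, sin 156°) = (-20.799, -3.4409). A1 meets UN tangentially, so VU is at right angles to UN, so UN runs along (−sin 156°, cos 156°); with |UN| = 29.4, N = (-32.757, -30.299). Then |MN| = |N − M| = 44.621.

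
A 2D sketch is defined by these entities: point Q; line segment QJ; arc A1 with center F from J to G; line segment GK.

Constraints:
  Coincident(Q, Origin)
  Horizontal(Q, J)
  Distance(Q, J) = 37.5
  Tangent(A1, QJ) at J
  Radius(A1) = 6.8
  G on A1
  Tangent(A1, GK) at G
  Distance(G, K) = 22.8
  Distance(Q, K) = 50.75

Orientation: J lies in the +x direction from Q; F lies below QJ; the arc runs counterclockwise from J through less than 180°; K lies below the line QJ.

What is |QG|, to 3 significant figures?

32.7

Checks: |FG| = 6.800 ✓; ∠(FG, GK) = 90.00° ✓; |GK| = 22.80 ✓; |QK| = 50.75 ✓.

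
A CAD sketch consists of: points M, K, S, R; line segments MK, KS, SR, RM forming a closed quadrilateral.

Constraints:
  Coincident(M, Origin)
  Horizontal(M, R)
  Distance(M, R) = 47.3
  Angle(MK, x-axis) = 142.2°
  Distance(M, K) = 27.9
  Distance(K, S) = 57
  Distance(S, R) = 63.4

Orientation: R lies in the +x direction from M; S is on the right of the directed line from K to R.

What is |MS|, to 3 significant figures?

37.3

Checks: |KS| = 57.00 ✓; |SR| = 63.40 ✓.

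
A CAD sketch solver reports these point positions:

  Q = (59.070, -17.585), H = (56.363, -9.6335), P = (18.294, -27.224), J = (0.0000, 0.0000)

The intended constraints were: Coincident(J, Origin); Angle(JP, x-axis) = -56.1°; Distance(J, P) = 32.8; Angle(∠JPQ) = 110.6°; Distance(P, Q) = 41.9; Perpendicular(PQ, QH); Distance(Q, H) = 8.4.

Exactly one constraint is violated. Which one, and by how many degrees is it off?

Perpendicular(PQ, QH) — off by 5.50°.

J = (0.00, 0.00) ✓; JP at -56.10° ✓; |JP| = 32.80 ✓; ∠JPQ = 110.6° ✓; |PQ| = 41.90 ✓; ∠(PQ, QH) = 95.50° ✗; |QH| = 8.400 ✓.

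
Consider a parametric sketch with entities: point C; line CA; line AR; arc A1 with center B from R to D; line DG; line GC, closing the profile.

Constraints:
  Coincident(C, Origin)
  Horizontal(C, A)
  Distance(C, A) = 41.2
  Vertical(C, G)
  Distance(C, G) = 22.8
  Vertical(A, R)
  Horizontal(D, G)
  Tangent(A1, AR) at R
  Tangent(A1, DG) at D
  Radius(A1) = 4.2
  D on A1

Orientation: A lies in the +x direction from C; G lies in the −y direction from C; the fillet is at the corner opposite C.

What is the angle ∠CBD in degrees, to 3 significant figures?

117°

The virtual corner opposite C is at (41.2, -22.8). Since A1 is tangent to AR there, BR ⟂ AR and the tangent condition forces BD to be normal to DG, with radius 4.2, so the center B sits 4.2 in from both sides at B = (37.0, -18.6). That places the tangent points at R = (41.2, -18.6) on AR and D = (37.0, -22.8) on DG. Then cos ∠CBD = BC·BD / (|BC||BD|), giving 117°.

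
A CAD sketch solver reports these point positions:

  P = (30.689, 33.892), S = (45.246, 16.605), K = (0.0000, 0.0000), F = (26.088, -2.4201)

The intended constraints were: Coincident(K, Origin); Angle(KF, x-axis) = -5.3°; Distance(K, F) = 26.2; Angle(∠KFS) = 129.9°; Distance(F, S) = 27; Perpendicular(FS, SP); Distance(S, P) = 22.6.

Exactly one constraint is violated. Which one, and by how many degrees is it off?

Perpendicular(FS, SP) — off by 4.70°.

K = (0.00, 0.00) ✓; KF at -5.300° ✓; |KF| = 26.20 ✓; ∠KFS = 129.9° ✓; |FS| = 27.00 ✓; ∠(FS, SP) = 85.30° ✗; |SP| = 22.60 ✓.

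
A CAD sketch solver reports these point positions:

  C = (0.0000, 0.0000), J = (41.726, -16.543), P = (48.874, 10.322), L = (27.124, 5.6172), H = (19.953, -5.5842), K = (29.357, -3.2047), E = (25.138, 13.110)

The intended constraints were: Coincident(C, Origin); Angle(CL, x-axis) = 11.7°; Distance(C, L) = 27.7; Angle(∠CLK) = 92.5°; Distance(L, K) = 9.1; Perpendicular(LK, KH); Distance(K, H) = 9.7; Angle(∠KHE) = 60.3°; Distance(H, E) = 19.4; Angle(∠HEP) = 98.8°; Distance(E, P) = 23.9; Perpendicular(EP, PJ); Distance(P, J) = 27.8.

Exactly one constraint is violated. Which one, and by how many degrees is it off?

Perpendicular(EP, PJ) — off by 8.20°.

C = (0.00, 0.00) ✓; CL at 11.70° ✓; |CL| = 27.70 ✓; ∠CLK = 92.50° ✓; |LK| = 9.100 ✓; ∠(LK, KH) = 90.00° ✓; |KH| = 9.700 ✓; ∠KHE = 60.30° ✓; |HE| = 19.40 ✓; ∠HEP = 98.80° ✓; |EP| = 23.90 ✓; ∠(EP, PJ) = 98.20° ✗; |PJ| = 27.80 ✓.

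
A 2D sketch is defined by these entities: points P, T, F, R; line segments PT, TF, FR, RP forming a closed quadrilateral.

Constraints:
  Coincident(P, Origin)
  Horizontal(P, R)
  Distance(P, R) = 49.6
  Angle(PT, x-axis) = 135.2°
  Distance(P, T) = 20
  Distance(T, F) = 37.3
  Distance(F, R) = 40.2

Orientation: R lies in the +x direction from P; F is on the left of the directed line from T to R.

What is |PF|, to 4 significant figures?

34.51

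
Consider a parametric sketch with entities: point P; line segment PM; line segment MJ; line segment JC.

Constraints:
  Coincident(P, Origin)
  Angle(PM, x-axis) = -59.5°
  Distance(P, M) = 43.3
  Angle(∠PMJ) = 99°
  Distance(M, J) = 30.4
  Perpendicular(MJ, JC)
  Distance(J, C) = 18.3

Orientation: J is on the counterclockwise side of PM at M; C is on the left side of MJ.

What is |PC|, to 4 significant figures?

44.50

P is at the origin; PM runs at -59.5° with length 43.3, so M = 43.3·(cos -59.5°, sin -59.5°) = (21.98, -37.31). ∠PMJ = 99.0°, so MJ runs at -59.5° + (180° − 99.0°) = 21.50° from the x-axis; with |MJ| = 30.4, J = M + 30.4·(cos 21.50°, sin 21.50°) = (50.26, -26.17). MJ is perpendicular to JC; with |JC| = 18.3 on the left of MJ, C = J + 18.3·(-0.3665, 0.9304) = (43.55, -9.140). Then |PC| = |C − P| = 44.50.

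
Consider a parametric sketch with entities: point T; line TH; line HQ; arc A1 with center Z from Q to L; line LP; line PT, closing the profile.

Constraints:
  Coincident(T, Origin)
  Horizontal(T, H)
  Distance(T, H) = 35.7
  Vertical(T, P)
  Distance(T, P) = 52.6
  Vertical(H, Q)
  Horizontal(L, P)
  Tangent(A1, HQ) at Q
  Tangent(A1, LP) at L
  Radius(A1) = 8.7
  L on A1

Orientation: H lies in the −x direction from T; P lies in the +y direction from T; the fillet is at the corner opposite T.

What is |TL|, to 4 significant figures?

59.12

T is at the origin; T and H share the same y with |TH| = 35.7 and H on the −x side, so H = (-35.70, 0.000). TP is vertical with |TP| = 52.6 and P on the +y side, so P = (0.000, 52.60). The virtual corner opposite T is at (-35.70, 52.60). The tangent condition forces ZQ to be normal to HQ and the tangent condition forces ZL to be normal to LP, with radius 8.7, so the center Z sits 8.7 in from both sides at Z = (-27.00, 43.90). That places the tangent points at Q = (-35.70, 43.90) on HQ and L = (-27.00, 52.60) on LP. Then |TL| = |L − T| = 59.12.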